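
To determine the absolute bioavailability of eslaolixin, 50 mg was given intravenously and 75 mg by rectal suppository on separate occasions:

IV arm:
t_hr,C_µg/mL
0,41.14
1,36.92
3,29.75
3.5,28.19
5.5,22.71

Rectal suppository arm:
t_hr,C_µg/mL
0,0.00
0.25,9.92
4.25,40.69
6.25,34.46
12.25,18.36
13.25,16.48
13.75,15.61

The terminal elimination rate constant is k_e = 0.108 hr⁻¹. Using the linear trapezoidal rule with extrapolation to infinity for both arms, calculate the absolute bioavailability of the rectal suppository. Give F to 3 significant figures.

Trapezoidal AUC_0→5.5 (IV):
  [0→1]: (41.14+36.92)/2 × 1 = 39.03
  [1→3]: (36.92+29.75)/2 × 2 = 66.67
  [3→3.5]: (29.75+28.19)/2 × 0.5 = 14.485
  [3.5→5.5]: (28.19+22.71)/2 × 2 = 50.9
  Sum = 171.085 µg/mL·hr
IV tail: 22.71/0.108 = 210.278; AUC_iv,0→∞ = 171.085 + 210.278 = 381.363 µg/mL·hr
Trapezoidal AUC_0→13.75 (rectal suppository):
  [0→0.25]: (0.00+9.92)/2 × 0.25 = 1.24
  [0.25→4.25]: (9.92+40.69)/2 × 4 = 101.22
  [4.25→6.25]: (40.69+34.46)/2 × 2 = 75.15
  [6.25→12.25]: (34.46+18.36)/2 × 6 = 158.46
  [12.25→13.25]: (18.36+16.48)/2 × 1 = 17.42
  [13.25→13.75]: (16.48+15.61)/2 × 0.5 = 8.0225
  Sum = 361.5125 µg/mL·hr
rectal suppository tail: 15.61/0.108 = 144.537; AUC_ev,0→∞ = 361.5125 + 144.537 = 506.0495 µg/mL·hr
F = (AUC_ev/D_ev)/(AUC_iv/D_iv) = (506.0495/75)/(381.363/50) = 6.74733/7.62726 = 0.8846

F = 0.885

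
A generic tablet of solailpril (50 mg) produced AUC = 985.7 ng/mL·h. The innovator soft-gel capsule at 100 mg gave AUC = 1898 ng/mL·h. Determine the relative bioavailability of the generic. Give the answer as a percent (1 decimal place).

F_rel = (AUC_test/D_test) / (AUC_ref/D_ref)
      = (985.7/50) / (1898/100)
      = 19.714 / 18.98 = 1.0387 = 103.87%

F_rel = 103.9%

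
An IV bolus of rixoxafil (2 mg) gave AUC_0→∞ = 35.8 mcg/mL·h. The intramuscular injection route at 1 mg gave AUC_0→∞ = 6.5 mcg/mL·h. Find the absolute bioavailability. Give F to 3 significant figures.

F = 0.363

F = (AUC_ev / D_ev) / (AUC_iv / D_iv)
  = (6.5/1) / (35.8/2)
  = 6.5 / 17.9 = 0.3631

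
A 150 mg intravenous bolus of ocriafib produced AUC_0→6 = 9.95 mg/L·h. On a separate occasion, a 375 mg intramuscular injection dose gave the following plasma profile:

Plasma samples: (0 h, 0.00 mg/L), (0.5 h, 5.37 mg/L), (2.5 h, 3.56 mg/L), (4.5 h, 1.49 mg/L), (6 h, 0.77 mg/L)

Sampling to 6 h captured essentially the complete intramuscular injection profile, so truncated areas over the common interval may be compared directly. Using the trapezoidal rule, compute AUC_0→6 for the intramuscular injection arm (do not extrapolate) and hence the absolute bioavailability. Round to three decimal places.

Trapezoidal AUC_0→6 (intramuscular injection):
  [0→0.5]: (0.00+5.37)/2 × 0.5 = 1.3425
  [0.5→2.5]: (5.37+3.56)/2 × 2 = 8.93
  [2.5→4.5]: (3.56+1.49)/2 × 2 = 5.05
  [4.5→6]: (1.49+0.77)/2 × 1.5 = 1.695
  Sum = 17.0175 mg/L·h
F = (AUC_ev/D_ev)/(AUC_iv/D_iv) = (17.0175/375)/(9.95/150) = 0.04538/0.0663333 = 0.6841

F = 0.684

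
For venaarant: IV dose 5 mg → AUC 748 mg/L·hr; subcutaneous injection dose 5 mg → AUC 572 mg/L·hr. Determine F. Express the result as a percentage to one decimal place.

F = 76.5%

F = (AUC_ev / D_ev) / (AUC_iv / D_iv)
  = (572/5) / (748/5)
  = 114.4 / 149.6 = 0.7647
  = 76.47%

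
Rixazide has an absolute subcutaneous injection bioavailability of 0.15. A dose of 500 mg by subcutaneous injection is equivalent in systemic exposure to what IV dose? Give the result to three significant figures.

D_iv = 75.0 mg

Systemic exposure from an extravascular dose = F × D_ev, so the equivalent IV dose is F × D_ev.
D_iv = F × D_ev = 0.15 × 500 = 75 mg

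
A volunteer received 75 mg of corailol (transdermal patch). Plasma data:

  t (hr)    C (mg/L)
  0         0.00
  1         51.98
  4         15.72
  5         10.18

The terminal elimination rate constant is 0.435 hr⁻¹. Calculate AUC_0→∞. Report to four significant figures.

AUC = 163.9 mg/L·hr

Trapezoidal AUC_0→5:
  [0→1]: (0.00+51.98)/2 × 1 = 25.99
  [1→4]: (51.98+15.72)/2 × 3 = 101.55
  [4→5]: (15.72+10.18)/2 × 1 = 12.95
  Sum = 140.49 mg/L·hr
Extrapolated tail: C_last / k_e = 10.18 / 0.435 = 23.402
AUC_0→∞ = 140.49 + 23.402 = 163.892 mg/L·hr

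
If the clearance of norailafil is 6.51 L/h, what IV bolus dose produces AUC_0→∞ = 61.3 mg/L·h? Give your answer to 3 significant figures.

Dose = 399 mg

Dose_iv = CL × AUC_0→∞
     = 6.51 × 61.3 = 399.063 mg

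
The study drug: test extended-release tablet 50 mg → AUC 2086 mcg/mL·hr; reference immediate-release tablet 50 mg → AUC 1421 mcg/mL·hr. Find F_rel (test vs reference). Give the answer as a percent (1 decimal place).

F_rel = (AUC_test/D_test) / (AUC_ref/D_ref)
      = (2086/50) / (1421/50)
      = 41.72 / 28.42 = 1.4680 = 146.80%

F_rel = 146.8%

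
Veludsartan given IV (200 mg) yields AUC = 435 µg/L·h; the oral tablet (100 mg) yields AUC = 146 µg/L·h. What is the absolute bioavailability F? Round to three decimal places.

F = (AUC_ev / D_ev) / (AUC_iv / D_iv)
  = (146/100) / (435/200)
  = 1.46 / 2.175 = 0.6713

F = 0.671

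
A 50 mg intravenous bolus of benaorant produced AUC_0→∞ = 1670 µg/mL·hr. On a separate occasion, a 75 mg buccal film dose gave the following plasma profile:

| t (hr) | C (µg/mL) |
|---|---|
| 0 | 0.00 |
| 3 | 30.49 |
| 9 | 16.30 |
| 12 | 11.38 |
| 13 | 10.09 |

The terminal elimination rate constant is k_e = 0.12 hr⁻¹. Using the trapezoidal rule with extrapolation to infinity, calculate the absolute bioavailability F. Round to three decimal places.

Trapezoidal AUC_0→13 (buccal film):
  [0→3]: (0.00+30.49)/2 × 3 = 45.735
  [3→9]: (30.49+16.30)/2 × 6 = 140.37
  [9→12]: (16.30+11.38)/2 × 3 = 41.52
  [12→13]: (11.38+10.09)/2 × 1 = 10.735
  Sum = 238.36 µg/mL·hr
Tail: C_last/k_e = 10.09/0.12 = 84.083
AUC_0→∞ (buccal film) = 238.36 + 84.083 = 322.443 µg/mL·hr
F = (AUC_ev/D_ev)/(AUC_iv/D_iv) = (322.443/75)/(1670/50) = 4.29924/33.4 = 0.1287

F = 0.129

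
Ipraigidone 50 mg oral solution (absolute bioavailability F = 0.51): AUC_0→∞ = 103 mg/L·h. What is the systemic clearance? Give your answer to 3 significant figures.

CL = F × Dose / AUC_0→∞
   = 0.51 × 50 / 103 = 0.247573 L/h

CL = 0.248 L/h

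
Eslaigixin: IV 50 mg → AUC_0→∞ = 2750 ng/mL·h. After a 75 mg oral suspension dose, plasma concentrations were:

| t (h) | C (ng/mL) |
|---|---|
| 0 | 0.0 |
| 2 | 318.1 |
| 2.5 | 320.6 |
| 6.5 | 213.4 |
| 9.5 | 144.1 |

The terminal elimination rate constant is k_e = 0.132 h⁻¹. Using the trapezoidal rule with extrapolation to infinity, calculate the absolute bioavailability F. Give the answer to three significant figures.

F = 0.769

Trapezoidal AUC_0→9.5 (oral suspension):
  [0→2]: (0.0+318.1)/2 × 2 = 318.1
  [2→2.5]: (318.1+320.6)/2 × 0.5 = 159.675
  [2.5→6.5]: (320.6+213.4)/2 × 4 = 1068.0
  [6.5→9.5]: (213.4+144.1)/2 × 3 = 536.25
  Sum = 2082.025 ng/mL·h
Tail: C_last/k_e = 144.1/0.132 = 1091.667
AUC_0→∞ (oral suspension) = 2082.025 + 1091.667 = 3173.692 ng/mL·h
F = (AUC_ev/D_ev)/(AUC_iv/D_iv) = (3173.692/75)/(2750/50) = 42.3159/55 = 0.7694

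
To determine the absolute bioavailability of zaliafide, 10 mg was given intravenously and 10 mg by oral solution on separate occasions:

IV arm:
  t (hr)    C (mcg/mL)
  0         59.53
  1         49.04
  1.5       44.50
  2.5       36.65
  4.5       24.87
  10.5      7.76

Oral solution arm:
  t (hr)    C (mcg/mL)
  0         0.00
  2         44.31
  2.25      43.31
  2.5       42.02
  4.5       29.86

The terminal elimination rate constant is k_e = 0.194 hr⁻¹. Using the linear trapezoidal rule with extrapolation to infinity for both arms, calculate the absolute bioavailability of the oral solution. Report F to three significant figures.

F = 0.918

Trapezoidal AUC_0→10.5 (IV):
  [0→1]: (59.53+49.04)/2 × 1 = 54.285
  [1→1.5]: (49.04+44.50)/2 × 0.5 = 23.385
  [1.5→2.5]: (44.50+36.65)/2 × 1 = 40.575
  [2.5→4.5]: (36.65+24.87)/2 × 2 = 61.52
  [4.5→10.5]: (24.87+7.76)/2 × 6 = 97.89
  Sum = 277.655 mcg/mL·hr
IV tail: 7.76/0.194 = 40.000; AUC_iv,0→∞ = 277.655 + 40.000 = 317.655 mcg/mL·hr
Trapezoidal AUC_0→4.5 (oral solution):
  [0→2]: (0.00+44.31)/2 × 2 = 44.31
  [2→2.25]: (44.31+43.31)/2 × 0.25 = 10.9525
  [2.25→2.5]: (43.31+42.02)/2 × 0.25 = 10.66625
  [2.5→4.5]: (42.02+29.86)/2 × 2 = 71.88
  Sum = 137.80875 mcg/mL·hr
oral solution tail: 29.86/0.194 = 153.918; AUC_ev,0→∞ = 137.80875 + 153.918 = 291.72675 mcg/mL·hr
F = (AUC_ev/D_ev)/(AUC_iv/D_iv) = (291.72675/10)/(317.655/10) = 29.172675/31.7655 = 0.9184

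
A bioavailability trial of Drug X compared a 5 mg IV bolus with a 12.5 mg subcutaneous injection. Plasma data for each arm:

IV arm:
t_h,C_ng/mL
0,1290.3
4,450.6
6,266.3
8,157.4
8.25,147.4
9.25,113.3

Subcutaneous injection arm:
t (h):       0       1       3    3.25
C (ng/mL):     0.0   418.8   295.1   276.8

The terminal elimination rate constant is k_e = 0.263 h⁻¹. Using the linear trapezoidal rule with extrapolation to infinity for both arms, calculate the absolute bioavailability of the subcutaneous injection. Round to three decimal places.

Trapezoidal AUC_0→9.25 (IV):
  [0→4]: (1290.3+450.6)/2 × 4 = 3481.8
  [4→6]: (450.6+266.3)/2 × 2 = 716.9
  [6→8]: (266.3+157.4)/2 × 2 = 423.7
  [8→8.25]: (157.4+147.4)/2 × 0.25 = 38.1
  [8.25→9.25]: (147.4+113.3)/2 × 1 = 130.35
  Sum = 4790.85 ng/mL·h
IV tail: 113.3/0.263 = 430.798; AUC_iv,0→∞ = 4790.85 + 430.798 = 5221.648 ng/mL·h
Trapezoidal AUC_0→3.25 (subcutaneous injection):
  [0→1]: (0.0+418.8)/2 × 1 = 209.4
  [1→3]: (418.8+295.1)/2 × 2 = 713.9
  [3→3.25]: (295.1+276.8)/2 × 0.25 = 71.4875
  Sum = 994.7875 ng/mL·h
subcutaneous injection tail: 276.8/0.263 = 1052.471; AUC_ev,0→∞ = 994.7875 + 1052.471 = 2047.2585 ng/mL·h
F = (AUC_ev/D_ev)/(AUC_iv/D_iv) = (2047.2585/12.5)/(5221.648/5) = 163.78068/1044.3296 = 0.1568

F = 0.157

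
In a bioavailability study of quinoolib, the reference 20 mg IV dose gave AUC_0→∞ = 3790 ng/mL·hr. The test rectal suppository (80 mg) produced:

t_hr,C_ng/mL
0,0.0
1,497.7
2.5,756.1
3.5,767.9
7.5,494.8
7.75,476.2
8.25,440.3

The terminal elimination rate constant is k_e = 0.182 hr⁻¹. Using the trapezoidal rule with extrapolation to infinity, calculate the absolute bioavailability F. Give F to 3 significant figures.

F = 0.478

Trapezoidal AUC_0→8.25 (rectal suppository):
  [0→1]: (0.0+497.7)/2 × 1 = 248.85
  [1→2.5]: (497.7+756.1)/2 × 1.5 = 940.35
  [2.5→3.5]: (756.1+767.9)/2 × 1 = 762.0
  [3.5→7.5]: (767.9+494.8)/2 × 4 = 2525.4
  [7.5→7.75]: (494.8+476.2)/2 × 0.25 = 121.375
  [7.75→8.25]: (476.2+440.3)/2 × 0.5 = 229.125
  Sum = 4827.1 ng/mL·hr
Tail: C_last/k_e = 440.3/0.182 = 2419.231
AUC_0→∞ (rectal suppository) = 4827.1 + 2419.231 = 7246.331 ng/mL·hr
F = (AUC_ev/D_ev)/(AUC_iv/D_iv) = (7246.331/80)/(3790/20) = 90.5791/189.5 = 0.4780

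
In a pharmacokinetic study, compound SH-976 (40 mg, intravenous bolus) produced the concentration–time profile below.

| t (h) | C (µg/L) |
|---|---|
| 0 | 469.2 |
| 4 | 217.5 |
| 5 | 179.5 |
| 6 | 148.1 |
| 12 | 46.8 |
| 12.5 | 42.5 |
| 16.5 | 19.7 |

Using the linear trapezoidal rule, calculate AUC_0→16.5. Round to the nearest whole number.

AUC = 2467 µg/L·h

Trapezoidal AUC_0→16.5:
  [0→4]: (469.2+217.5)/2 × 4 = 1373.4
  [4→5]: (217.5+179.5)/2 × 1 = 198.5
  [5→6]: (179.5+148.1)/2 × 1 = 163.8
  [6→12]: (148.1+46.8)/2 × 6 = 584.7
  [12→12.5]: (46.8+42.5)/2 × 0.5 = 22.325
  [12.5→16.5]: (42.5+19.7)/2 × 4 = 124.4
  Sum = 2467.125 µg/L·h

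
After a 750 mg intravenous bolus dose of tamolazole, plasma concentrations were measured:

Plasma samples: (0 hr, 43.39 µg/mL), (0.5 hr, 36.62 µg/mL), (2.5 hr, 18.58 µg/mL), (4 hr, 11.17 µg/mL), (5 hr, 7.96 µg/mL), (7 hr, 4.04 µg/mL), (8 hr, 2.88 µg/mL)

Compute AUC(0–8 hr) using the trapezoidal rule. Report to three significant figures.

AUC = 123 µg/mL·hr

Trapezoidal AUC_0→8:
  [0→0.5]: (43.39+36.62)/2 × 0.5 = 20.0025
  [0.5→2.5]: (36.62+18.58)/2 × 2 = 55.2
  [2.5→4]: (18.58+11.17)/2 × 1.5 = 22.3125
  [4→5]: (11.17+7.96)/2 × 1 = 9.565
  [5→7]: (7.96+4.04)/2 × 2 = 12.0
  [7→8]: (4.04+2.88)/2 × 1 = 3.46
  Sum = 122.54 µg/mL·hr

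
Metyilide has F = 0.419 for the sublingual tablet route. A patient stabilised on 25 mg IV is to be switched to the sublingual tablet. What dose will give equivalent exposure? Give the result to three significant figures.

D_sublingual = 59.7 mg

For equal systemic exposure: F × D_ev = D_iv
D_ev = D_iv / F = 25 / 0.419 = 59.6659 mg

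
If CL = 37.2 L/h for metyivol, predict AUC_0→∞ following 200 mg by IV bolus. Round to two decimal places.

AUC_0→∞ = Dose_iv / CL
        = 200 / 37.2 = 5.37634 mg/L·h

AUC = 5.38 mg/L·h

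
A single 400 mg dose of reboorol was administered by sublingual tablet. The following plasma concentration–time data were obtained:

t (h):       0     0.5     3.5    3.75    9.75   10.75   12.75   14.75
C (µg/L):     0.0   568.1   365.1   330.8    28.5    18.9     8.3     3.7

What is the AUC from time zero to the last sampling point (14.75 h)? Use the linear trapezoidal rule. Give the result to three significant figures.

Trapezoidal AUC_0→14.75:
  [0→0.5]: (0.0+568.1)/2 × 0.5 = 142.025
  [0.5→3.5]: (568.1+365.1)/2 × 3 = 1399.8
  [3.5→3.75]: (365.1+330.8)/2 × 0.25 = 86.9875
  [3.75→9.75]: (330.8+28.5)/2 × 6 = 1077.9
  [9.75→10.75]: (28.5+18.9)/2 × 1 = 23.7
  [10.75→12.75]: (18.9+8.3)/2 × 2 = 27.2
  [12.75→14.75]: (8.3+3.7)/2 × 2 = 12.0
  Sum = 2769.6125 µg/L·h

AUC = 2770 µg/L·h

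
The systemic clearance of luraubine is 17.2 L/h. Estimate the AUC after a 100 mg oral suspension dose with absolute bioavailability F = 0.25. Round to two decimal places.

AUC_0→∞ = F × Dose / CL
        = 0.25 × 100 / 17.2 = 1.45349 mg/L·h

AUC = 1.45 mg/L·h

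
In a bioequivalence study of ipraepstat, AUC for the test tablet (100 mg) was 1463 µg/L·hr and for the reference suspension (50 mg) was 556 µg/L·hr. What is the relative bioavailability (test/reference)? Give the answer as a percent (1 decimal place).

F_rel = (AUC_test/D_test) / (AUC_ref/D_ref)
      = (1463/100) / (556/50)
      = 14.63 / 11.12 = 1.3156 = 131.56%

F_rel = 131.6%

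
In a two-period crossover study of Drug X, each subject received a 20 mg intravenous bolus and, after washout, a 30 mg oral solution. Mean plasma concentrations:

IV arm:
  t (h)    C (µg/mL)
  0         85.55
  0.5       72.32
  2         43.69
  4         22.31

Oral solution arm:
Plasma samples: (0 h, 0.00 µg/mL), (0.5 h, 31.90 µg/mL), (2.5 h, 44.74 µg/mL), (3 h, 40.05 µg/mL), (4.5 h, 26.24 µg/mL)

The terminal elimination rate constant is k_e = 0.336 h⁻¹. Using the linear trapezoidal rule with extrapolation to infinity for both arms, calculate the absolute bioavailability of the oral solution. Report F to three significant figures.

Trapezoidal AUC_0→4 (IV):
  [0→0.5]: (85.55+72.32)/2 × 0.5 = 39.4675
  [0.5→2]: (72.32+43.69)/2 × 1.5 = 87.0075
  [2→4]: (43.69+22.31)/2 × 2 = 66.0
  Sum = 192.475 µg/mL·h
IV tail: 22.31/0.336 = 66.399; AUC_iv,0→∞ = 192.475 + 66.399 = 258.874 µg/mL·h
Trapezoidal AUC_0→4.5 (oral solution):
  [0→0.5]: (0.00+31.90)/2 × 0.5 = 7.975
  [0.5→2.5]: (31.90+44.74)/2 × 2 = 76.64
  [2.5→3]: (44.74+40.05)/2 × 0.5 = 21.1975
  [3→4.5]: (40.05+26.24)/2 × 1.5 = 49.7175
  Sum = 155.53 µg/mL·h
oral solution tail: 26.24/0.336 = 78.095; AUC_ev,0→∞ = 155.53 + 78.095 = 233.625 µg/mL·h
F = (AUC_ev/D_ev)/(AUC_iv/D_iv) = (233.625/30)/(258.874/20) = 7.7875/12.9437 = 0.6016

F = 0.602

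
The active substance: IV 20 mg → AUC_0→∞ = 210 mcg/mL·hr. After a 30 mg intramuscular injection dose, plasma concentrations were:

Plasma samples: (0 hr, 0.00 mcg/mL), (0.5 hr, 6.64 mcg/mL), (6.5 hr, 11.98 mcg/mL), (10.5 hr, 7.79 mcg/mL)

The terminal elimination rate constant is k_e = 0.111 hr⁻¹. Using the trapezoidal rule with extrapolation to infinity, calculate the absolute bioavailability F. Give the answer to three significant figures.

F = 0.531

Trapezoidal AUC_0→10.5 (intramuscular injection):
  [0→0.5]: (0.00+6.64)/2 × 0.5 = 1.66
  [0.5→6.5]: (6.64+11.98)/2 × 6 = 55.86
  [6.5→10.5]: (11.98+7.79)/2 × 4 = 39.54
  Sum = 97.06 mcg/mL·hr
Tail: C_last/k_e = 7.79/0.111 = 70.180
AUC_0→∞ (intramuscular injection) = 97.06 + 70.180 = 167.24 mcg/mL·hr
F = (AUC_ev/D_ev)/(AUC_iv/D_iv) = (167.24/30)/(210/20) = 5.57467/10.5 = 0.5309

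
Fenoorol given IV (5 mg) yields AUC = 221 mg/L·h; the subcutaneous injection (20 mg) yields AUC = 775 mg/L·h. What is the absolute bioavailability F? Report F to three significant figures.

F = (AUC_ev / D_ev) / (AUC_iv / D_iv)
  = (775/20) / (221/5)
  = 38.75 / 44.2 = 0.8767

F = 0.877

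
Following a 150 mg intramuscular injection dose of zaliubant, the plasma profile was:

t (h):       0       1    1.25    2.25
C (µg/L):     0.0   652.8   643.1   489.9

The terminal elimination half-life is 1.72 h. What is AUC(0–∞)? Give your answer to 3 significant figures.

Trapezoidal AUC_0→2.25:
  [0→1]: (0.0+652.8)/2 × 1 = 326.4
  [1→1.25]: (652.8+643.1)/2 × 0.25 = 161.9875
  [1.25→2.25]: (643.1+489.9)/2 × 1 = 566.5
  Sum = 1054.8875 µg/L·h
k_e = ln2 / t½ = 0.693147 / 1.72 = 0.4030 h^-1
Extrapolated tail: C_last / k_e = 489.9 / 0.403 = 1215.633
AUC_0→∞ = 1054.8875 + 1215.633 = 2270.5205 µg/L·h

AUC = 2270 µg/L·h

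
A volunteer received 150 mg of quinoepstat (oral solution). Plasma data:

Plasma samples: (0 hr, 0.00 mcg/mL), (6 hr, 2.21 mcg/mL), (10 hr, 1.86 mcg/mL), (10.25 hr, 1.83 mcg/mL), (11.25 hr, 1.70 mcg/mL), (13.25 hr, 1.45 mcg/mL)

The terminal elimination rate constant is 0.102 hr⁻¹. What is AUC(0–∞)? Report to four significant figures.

Trapezoidal AUC_0→13.25:
  [0→6]: (0.00+2.21)/2 × 6 = 6.63
  [6→10]: (2.21+1.86)/2 × 4 = 8.14
  [10→10.25]: (1.86+1.83)/2 × 0.25 = 0.46125
  [10.25→11.25]: (1.83+1.70)/2 × 1 = 1.765
  [11.25→13.25]: (1.70+1.45)/2 × 2 = 3.15
  Sum = 20.14625 mcg/mL·hr
Extrapolated tail: C_last / k_e = 1.45 / 0.102 = 14.216
AUC_0→∞ = 20.14625 + 14.216 = 34.36225 mcg/mL·hr

AUC = 34.36 mcg/mL·hr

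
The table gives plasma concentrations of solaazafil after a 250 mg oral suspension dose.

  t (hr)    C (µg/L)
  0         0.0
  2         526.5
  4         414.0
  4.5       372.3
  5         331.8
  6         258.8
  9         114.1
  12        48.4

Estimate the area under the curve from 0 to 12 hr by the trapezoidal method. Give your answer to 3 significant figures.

AUC = 2940 µg/L·hr

Trapezoidal AUC_0→12:
  [0→2]: (0.0+526.5)/2 × 2 = 526.5
  [2→4]: (526.5+414.0)/2 × 2 = 940.5
  [4→4.5]: (414.0+372.3)/2 × 0.5 = 196.575
  [4.5→5]: (372.3+331.8)/2 × 0.5 = 176.025
  [5→6]: (331.8+258.8)/2 × 1 = 295.3
  [6→9]: (258.8+114.1)/2 × 3 = 559.35
  [9→12]: (114.1+48.4)/2 × 3 = 243.75
  Sum = 2938.0 µg/L·hr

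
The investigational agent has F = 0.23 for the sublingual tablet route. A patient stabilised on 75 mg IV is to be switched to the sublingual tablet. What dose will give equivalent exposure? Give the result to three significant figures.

D_sublingual = 326 mg

For equal systemic exposure: F × D_ev = D_iv
D_ev = D_iv / F = 75 / 0.23 = 326.087 mg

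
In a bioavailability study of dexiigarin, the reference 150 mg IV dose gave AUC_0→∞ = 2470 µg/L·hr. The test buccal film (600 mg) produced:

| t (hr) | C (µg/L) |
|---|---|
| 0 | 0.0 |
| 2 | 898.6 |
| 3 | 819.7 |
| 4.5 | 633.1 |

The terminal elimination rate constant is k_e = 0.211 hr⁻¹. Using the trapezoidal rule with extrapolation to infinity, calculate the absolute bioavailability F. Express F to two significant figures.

F = 0.59

Trapezoidal AUC_0→4.5 (buccal film):
  [0→2]: (0.0+898.6)/2 × 2 = 898.6
  [2→3]: (898.6+819.7)/2 × 1 = 859.15
  [3→4.5]: (819.7+633.1)/2 × 1.5 = 1089.6
  Sum = 2847.35 µg/L·hr
Tail: C_last/k_e = 633.1/0.211 = 3000.474
AUC_0→∞ (buccal film) = 2847.35 + 3000.474 = 5847.824 µg/L·hr
F = (AUC_ev/D_ev)/(AUC_iv/D_iv) = (5847.824/600)/(2470/150) = 9.74637/16.4667 = 0.5919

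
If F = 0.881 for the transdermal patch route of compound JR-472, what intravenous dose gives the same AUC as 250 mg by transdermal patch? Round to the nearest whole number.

Systemic exposure from an extravascular dose = F × D_ev, so the equivalent IV dose is F × D_ev.
D_iv = F × D_ev = 0.881 × 250 = 220.25 mg

D_iv = 220 mg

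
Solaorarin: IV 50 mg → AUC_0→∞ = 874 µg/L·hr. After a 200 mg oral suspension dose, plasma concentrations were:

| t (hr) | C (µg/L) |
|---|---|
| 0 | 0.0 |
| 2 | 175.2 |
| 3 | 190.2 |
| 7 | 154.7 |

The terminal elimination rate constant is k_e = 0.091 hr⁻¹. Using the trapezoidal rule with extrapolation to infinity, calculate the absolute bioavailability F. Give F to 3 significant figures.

F = 0.786

Trapezoidal AUC_0→7 (oral suspension):
  [0→2]: (0.0+175.2)/2 × 2 = 175.2
  [2→3]: (175.2+190.2)/2 × 1 = 182.7
  [3→7]: (190.2+154.7)/2 × 4 = 689.8
  Sum = 1047.7 µg/L·hr
Tail: C_last/k_e = 154.7/0.091 = 1700.000
AUC_0→∞ (oral suspension) = 1047.7 + 1700.000 = 2747.7 µg/L·hr
F = (AUC_ev/D_ev)/(AUC_iv/D_iv) = (2747.7/200)/(874/50) = 13.7385/17.48 = 0.7860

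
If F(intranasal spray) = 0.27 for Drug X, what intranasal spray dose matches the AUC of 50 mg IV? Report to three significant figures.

For equal systemic exposure: F × D_ev = D_iv
D_ev = D_iv / F = 50 / 0.27 = 185.185 mg

D_intranasal = 185 mg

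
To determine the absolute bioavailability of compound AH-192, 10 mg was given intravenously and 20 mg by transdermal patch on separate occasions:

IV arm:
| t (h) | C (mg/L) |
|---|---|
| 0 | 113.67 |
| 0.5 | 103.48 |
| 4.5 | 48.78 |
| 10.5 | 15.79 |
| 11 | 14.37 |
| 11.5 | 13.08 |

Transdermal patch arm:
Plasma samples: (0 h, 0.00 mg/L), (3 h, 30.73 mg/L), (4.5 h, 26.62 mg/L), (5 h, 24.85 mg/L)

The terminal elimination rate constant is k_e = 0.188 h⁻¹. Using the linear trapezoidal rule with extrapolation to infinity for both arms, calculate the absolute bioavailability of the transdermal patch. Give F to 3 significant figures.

Trapezoidal AUC_0→11.5 (IV):
  [0→0.5]: (113.67+103.48)/2 × 0.5 = 54.2875
  [0.5→4.5]: (103.48+48.78)/2 × 4 = 304.52
  [4.5→10.5]: (48.78+15.79)/2 × 6 = 193.71
  [10.5→11]: (15.79+14.37)/2 × 0.5 = 7.54
  [11→11.5]: (14.37+13.08)/2 × 0.5 = 6.8625
  Sum = 566.92 mg/L·h
IV tail: 13.08/0.188 = 69.574; AUC_iv,0→∞ = 566.92 + 69.574 = 636.494 mg/L·h
Trapezoidal AUC_0→5 (transdermal patch):
  [0→3]: (0.00+30.73)/2 × 3 = 46.095
  [3→4.5]: (30.73+26.62)/2 × 1.5 = 43.0125
  [4.5→5]: (26.62+24.85)/2 × 0.5 = 12.8675
  Sum = 101.975 mg/L·h
transdermal patch tail: 24.85/0.188 = 132.181; AUC_ev,0→∞ = 101.975 + 132.181 = 234.156 mg/L·h
F = (AUC_ev/D_ev)/(AUC_iv/D_iv) = (234.156/20)/(636.494/10) = 11.7078/63.6494 = 0.1839

F = 0.184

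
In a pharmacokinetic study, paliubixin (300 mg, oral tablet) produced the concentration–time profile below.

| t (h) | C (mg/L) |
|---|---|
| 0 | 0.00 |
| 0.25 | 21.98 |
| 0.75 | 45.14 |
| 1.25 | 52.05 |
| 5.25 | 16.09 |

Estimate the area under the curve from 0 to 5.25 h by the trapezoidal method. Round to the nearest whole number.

AUC = 180 mg/L·h

Trapezoidal AUC_0→5.25:
  [0→0.25]: (0.00+21.98)/2 × 0.25 = 2.7475
  [0.25→0.75]: (21.98+45.14)/2 × 0.5 = 16.78
  [0.75→1.25]: (45.14+52.05)/2 × 0.5 = 24.2975
  [1.25→5.25]: (52.05+16.09)/2 × 4 = 136.28
  Sum = 180.105 mg/L·h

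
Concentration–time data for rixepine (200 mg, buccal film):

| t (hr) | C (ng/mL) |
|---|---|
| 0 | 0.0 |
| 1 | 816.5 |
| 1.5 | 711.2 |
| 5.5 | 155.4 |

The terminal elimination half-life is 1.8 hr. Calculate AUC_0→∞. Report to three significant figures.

AUC = 2930 ng/mL·hr

Trapezoidal AUC_0→5.5:
  [0→1]: (0.0+816.5)/2 × 1 = 408.25
  [1→1.5]: (816.5+711.2)/2 × 0.5 = 381.925
  [1.5→5.5]: (711.2+155.4)/2 × 4 = 1733.2
  Sum = 2523.375 ng/mL·hr
k_e = ln2 / t½ = 0.693147 / 1.8 = 0.3851 hr^-1
Extrapolated tail: C_last / k_e = 155.4 / 0.3851 = 403.532
AUC_0→∞ = 2523.375 + 403.532 = 2926.907 ng/mL·hr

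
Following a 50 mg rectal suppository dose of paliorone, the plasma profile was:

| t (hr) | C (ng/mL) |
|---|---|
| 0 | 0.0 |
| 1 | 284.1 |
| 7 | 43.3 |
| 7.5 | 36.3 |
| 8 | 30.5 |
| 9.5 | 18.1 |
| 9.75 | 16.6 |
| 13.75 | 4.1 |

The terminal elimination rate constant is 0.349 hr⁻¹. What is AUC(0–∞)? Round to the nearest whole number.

Trapezoidal AUC_0→13.75:
  [0→1]: (0.0+284.1)/2 × 1 = 142.05
  [1→7]: (284.1+43.3)/2 × 6 = 982.2
  [7→7.5]: (43.3+36.3)/2 × 0.5 = 19.9
  [7.5→8]: (36.3+30.5)/2 × 0.5 = 16.7
  [8→9.5]: (30.5+18.1)/2 × 1.5 = 36.45
  [9.5→9.75]: (18.1+16.6)/2 × 0.25 = 4.3375
  [9.75→13.75]: (16.6+4.1)/2 × 4 = 41.4
  Sum = 1243.0375 ng/mL·hr
Extrapolated tail: C_last / k_e = 4.1 / 0.349 = 11.748
AUC_0→∞ = 1243.0375 + 11.748 = 1254.7855 ng/mL·hr

AUC = 1255 ng/mL·hr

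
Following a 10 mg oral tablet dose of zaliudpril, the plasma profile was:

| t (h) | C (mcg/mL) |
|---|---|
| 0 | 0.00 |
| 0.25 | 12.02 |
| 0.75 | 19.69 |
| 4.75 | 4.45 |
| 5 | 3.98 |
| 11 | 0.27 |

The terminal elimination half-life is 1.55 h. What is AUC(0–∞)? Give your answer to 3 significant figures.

AUC = 72.1 mcg/mL·h

Trapezoidal AUC_0→11:
  [0→0.25]: (0.00+12.02)/2 × 0.25 = 1.5025
  [0.25→0.75]: (12.02+19.69)/2 × 0.5 = 7.9275
  [0.75→4.75]: (19.69+4.45)/2 × 4 = 48.28
  [4.75→5]: (4.45+3.98)/2 × 0.25 = 1.05375
  [5→11]: (3.98+0.27)/2 × 6 = 12.75
  Sum = 71.51375 mcg/mL·h
k_e = ln2 / t½ = 0.693147 / 1.55 = 0.4472 h^-1
Extrapolated tail: C_last / k_e = 0.27 / 0.4472 = 0.604
AUC_0→∞ = 71.51375 + 0.604 = 72.11775 mcg/mL·h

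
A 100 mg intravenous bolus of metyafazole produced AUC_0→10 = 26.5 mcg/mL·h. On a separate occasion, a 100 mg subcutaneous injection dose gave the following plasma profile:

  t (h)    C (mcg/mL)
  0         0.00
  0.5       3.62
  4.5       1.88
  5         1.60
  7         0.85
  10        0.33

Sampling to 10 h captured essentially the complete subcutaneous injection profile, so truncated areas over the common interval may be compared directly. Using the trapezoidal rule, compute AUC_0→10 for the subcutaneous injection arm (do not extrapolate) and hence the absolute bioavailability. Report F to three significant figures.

Trapezoidal AUC_0→10 (subcutaneous injection):
  [0→0.5]: (0.00+3.62)/2 × 0.5 = 0.905
  [0.5→4.5]: (3.62+1.88)/2 × 4 = 11.0
  [4.5→5]: (1.88+1.60)/2 × 0.5 = 0.87
  [5→7]: (1.60+0.85)/2 × 2 = 2.45
  [7→10]: (0.85+0.33)/2 × 3 = 1.77
  Sum = 16.995 mcg/mL·h
F = (AUC_ev/D_ev)/(AUC_iv/D_iv) = (16.995/100)/(26.5/100) = 0.16995/0.265 = 0.6413

F = 0.641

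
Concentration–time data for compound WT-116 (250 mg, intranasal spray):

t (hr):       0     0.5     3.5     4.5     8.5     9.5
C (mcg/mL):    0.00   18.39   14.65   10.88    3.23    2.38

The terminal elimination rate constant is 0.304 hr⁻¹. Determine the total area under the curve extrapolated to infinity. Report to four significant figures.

Trapezoidal AUC_0→9.5:
  [0→0.5]: (0.00+18.39)/2 × 0.5 = 4.5975
  [0.5→3.5]: (18.39+14.65)/2 × 3 = 49.56
  [3.5→4.5]: (14.65+10.88)/2 × 1 = 12.765
  [4.5→8.5]: (10.88+3.23)/2 × 4 = 28.22
  [8.5→9.5]: (3.23+2.38)/2 × 1 = 2.805
  Sum = 97.9475 mcg/mL·hr
Extrapolated tail: C_last / k_e = 2.38 / 0.304 = 7.829
AUC_0→∞ = 97.9475 + 7.829 = 105.7765 mcg/mL·hr

AUC = 105.8 mcg/mL·hr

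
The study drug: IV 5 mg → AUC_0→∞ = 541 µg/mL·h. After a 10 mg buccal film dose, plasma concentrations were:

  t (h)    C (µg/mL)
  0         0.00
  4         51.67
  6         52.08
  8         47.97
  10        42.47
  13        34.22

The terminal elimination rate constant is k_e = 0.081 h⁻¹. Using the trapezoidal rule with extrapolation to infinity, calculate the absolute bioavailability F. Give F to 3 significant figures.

F = 0.864

Trapezoidal AUC_0→13 (buccal film):
  [0→4]: (0.00+51.67)/2 × 4 = 103.34
  [4→6]: (51.67+52.08)/2 × 2 = 103.75
  [6→8]: (52.08+47.97)/2 × 2 = 100.05
  [8→10]: (47.97+42.47)/2 × 2 = 90.44
  [10→13]: (42.47+34.22)/2 × 3 = 115.035
  Sum = 512.615 µg/mL·h
Tail: C_last/k_e = 34.22/0.081 = 422.469
AUC_0→∞ (buccal film) = 512.615 + 422.469 = 935.084 µg/mL·h
F = (AUC_ev/D_ev)/(AUC_iv/D_iv) = (935.084/10)/(541/5) = 93.5084/108.2 = 0.8642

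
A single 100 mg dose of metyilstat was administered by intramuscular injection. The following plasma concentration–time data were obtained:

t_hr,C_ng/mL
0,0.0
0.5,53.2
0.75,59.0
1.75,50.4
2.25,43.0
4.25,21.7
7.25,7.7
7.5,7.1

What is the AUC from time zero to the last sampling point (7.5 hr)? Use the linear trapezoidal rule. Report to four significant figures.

AUC = 216.0 ng/mL·hr

Trapezoidal AUC_0→7.5:
  [0→0.5]: (0.0+53.2)/2 × 0.5 = 13.3
  [0.5→0.75]: (53.2+59.0)/2 × 0.25 = 14.025
  [0.75→1.75]: (59.0+50.4)/2 × 1 = 54.7
  [1.75→2.25]: (50.4+43.0)/2 × 0.5 = 23.35
  [2.25→4.25]: (43.0+21.7)/2 × 2 = 64.7
  [4.25→7.25]: (21.7+7.7)/2 × 3 = 44.1
  [7.25→7.5]: (7.7+7.1)/2 × 0.25 = 1.85
  Sum = 216.025 ng/mL·hr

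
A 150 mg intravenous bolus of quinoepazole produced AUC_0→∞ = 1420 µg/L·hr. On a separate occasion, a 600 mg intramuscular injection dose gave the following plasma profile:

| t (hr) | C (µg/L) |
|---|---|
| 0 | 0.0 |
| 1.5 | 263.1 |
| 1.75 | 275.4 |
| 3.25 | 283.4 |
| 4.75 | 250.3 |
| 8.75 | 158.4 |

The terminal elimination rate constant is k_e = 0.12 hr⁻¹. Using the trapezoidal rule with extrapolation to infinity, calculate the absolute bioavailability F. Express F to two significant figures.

F = 0.57

Trapezoidal AUC_0→8.75 (intramuscular injection):
  [0→1.5]: (0.0+263.1)/2 × 1.5 = 197.325
  [1.5→1.75]: (263.1+275.4)/2 × 0.25 = 67.3125
  [1.75→3.25]: (275.4+283.4)/2 × 1.5 = 419.1
  [3.25→4.75]: (283.4+250.3)/2 × 1.5 = 400.275
  [4.75→8.75]: (250.3+158.4)/2 × 4 = 817.4
  Sum = 1901.4125 µg/L·hr
Tail: C_last/k_e = 158.4/0.12 = 1320.000
AUC_0→∞ (intramuscular injection) = 1901.4125 + 1320.000 = 3221.4125 µg/L·hr
F = (AUC_ev/D_ev)/(AUC_iv/D_iv) = (3221.4125/600)/(1420/150) = 5.36902/9.46667 = 0.5671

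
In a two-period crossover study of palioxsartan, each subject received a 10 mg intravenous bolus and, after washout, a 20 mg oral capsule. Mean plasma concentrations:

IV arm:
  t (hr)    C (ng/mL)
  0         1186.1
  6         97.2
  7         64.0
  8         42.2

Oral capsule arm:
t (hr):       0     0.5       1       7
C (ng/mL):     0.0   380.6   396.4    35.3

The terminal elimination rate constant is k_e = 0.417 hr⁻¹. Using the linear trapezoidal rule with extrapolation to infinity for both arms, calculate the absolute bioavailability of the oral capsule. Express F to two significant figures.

Trapezoidal AUC_0→8 (IV):
  [0→6]: (1186.1+97.2)/2 × 6 = 3849.9
  [6→7]: (97.2+64.0)/2 × 1 = 80.6
  [7→8]: (64.0+42.2)/2 × 1 = 53.1
  Sum = 3983.6 ng/mL·hr
IV tail: 42.2/0.417 = 101.199; AUC_iv,0→∞ = 3983.6 + 101.199 = 4084.799 ng/mL·hr
Trapezoidal AUC_0→7 (oral capsule):
  [0→0.5]: (0.0+380.6)/2 × 0.5 = 95.15
  [0.5→1]: (380.6+396.4)/2 × 0.5 = 194.25
  [1→7]: (396.4+35.3)/2 × 6 = 1295.1
  Sum = 1584.5 ng/mL·hr
oral capsule tail: 35.3/0.417 = 84.652; AUC_ev,0→∞ = 1584.5 + 84.652 = 1669.152 ng/mL·hr
F = (AUC_ev/D_ev)/(AUC_iv/D_iv) = (1669.152/20)/(4084.799/10) = 83.4576/408.4799 = 0.2043

F = 0.20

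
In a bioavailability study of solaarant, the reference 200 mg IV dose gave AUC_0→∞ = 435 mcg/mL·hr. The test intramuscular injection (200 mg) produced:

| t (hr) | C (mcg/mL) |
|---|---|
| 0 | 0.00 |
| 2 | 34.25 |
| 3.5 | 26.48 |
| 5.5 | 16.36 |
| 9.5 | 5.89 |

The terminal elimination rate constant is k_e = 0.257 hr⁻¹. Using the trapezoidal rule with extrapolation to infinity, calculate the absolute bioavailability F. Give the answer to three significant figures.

F = 0.437

Trapezoidal AUC_0→9.5 (intramuscular injection):
  [0→2]: (0.00+34.25)/2 × 2 = 34.25
  [2→3.5]: (34.25+26.48)/2 × 1.5 = 45.5475
  [3.5→5.5]: (26.48+16.36)/2 × 2 = 42.84
  [5.5→9.5]: (16.36+5.89)/2 × 4 = 44.5
  Sum = 167.1375 mcg/mL·hr
Tail: C_last/k_e = 5.89/0.257 = 22.918
AUC_0→∞ (intramuscular injection) = 167.1375 + 22.918 = 190.0555 mcg/mL·hr
F = (AUC_ev/D_ev)/(AUC_iv/D_iv) = (190.0555/200)/(435/200) = 0.9502775/2.175 = 0.4369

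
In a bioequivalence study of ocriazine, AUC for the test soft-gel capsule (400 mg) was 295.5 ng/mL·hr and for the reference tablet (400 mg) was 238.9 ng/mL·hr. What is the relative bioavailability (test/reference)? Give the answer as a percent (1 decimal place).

F_rel = 123.7%

F_rel = (AUC_test/D_test) / (AUC_ref/D_ref)
      = (295.5/400) / (238.9/400)
      = 0.73875 / 0.59725 = 1.2369 = 123.69%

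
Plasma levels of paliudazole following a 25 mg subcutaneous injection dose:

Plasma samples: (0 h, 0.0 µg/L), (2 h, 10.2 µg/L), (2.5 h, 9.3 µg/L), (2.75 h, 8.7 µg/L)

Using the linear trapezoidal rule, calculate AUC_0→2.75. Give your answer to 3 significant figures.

AUC = 17.3 µg/L·h

Trapezoidal AUC_0→2.75:
  [0→2]: (0.0+10.2)/2 × 2 = 10.2
  [2→2.5]: (10.2+9.3)/2 × 0.5 = 4.875
  [2.5→2.75]: (9.3+8.7)/2 × 0.25 = 2.25
  Sum = 17.325 µg/L·h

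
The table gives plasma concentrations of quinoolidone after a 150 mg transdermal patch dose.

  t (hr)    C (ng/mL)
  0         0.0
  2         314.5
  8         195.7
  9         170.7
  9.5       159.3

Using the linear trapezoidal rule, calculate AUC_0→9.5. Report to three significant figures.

Trapezoidal AUC_0→9.5:
  [0→2]: (0.0+314.5)/2 × 2 = 314.5
  [2→8]: (314.5+195.7)/2 × 6 = 1530.6
  [8→9]: (195.7+170.7)/2 × 1 = 183.2
  [9→9.5]: (170.7+159.3)/2 × 0.5 = 82.5
  Sum = 2110.8 ng/mL·hr

AUC = 2110 ng/mL·hr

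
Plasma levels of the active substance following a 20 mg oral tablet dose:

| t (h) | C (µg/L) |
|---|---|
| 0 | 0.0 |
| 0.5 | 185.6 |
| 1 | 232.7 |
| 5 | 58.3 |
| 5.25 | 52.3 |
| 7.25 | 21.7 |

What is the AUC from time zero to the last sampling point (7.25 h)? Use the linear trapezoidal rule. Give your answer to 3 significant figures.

Trapezoidal AUC_0→7.25:
  [0→0.5]: (0.0+185.6)/2 × 0.5 = 46.4
  [0.5→1]: (185.6+232.7)/2 × 0.5 = 104.575
  [1→5]: (232.7+58.3)/2 × 4 = 582.0
  [5→5.25]: (58.3+52.3)/2 × 0.25 = 13.825
  [5.25→7.25]: (52.3+21.7)/2 × 2 = 74.0
  Sum = 820.8 µg/L·h

AUC = 821 µg/L·h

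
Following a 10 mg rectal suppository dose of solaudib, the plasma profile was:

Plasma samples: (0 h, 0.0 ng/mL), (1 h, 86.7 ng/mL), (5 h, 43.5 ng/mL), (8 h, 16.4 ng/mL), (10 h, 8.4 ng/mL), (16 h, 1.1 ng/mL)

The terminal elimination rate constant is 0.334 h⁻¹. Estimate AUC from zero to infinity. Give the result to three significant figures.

AUC = 450 ng/mL·h

Trapezoidal AUC_0→16:
  [0→1]: (0.0+86.7)/2 × 1 = 43.35
  [1→5]: (86.7+43.5)/2 × 4 = 260.4
  [5→8]: (43.5+16.4)/2 × 3 = 89.85
  [8→10]: (16.4+8.4)/2 × 2 = 24.8
  [10→16]: (8.4+1.1)/2 × 6 = 28.5
  Sum = 446.9 ng/mL·h
Extrapolated tail: C_last / k_e = 1.1 / 0.334 = 3.293
AUC_0→∞ = 446.9 + 3.293 = 450.193 ng/mL·h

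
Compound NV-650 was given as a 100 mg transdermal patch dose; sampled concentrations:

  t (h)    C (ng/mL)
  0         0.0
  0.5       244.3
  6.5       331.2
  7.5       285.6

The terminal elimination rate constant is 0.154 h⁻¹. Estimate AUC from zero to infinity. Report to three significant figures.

AUC = 3950 ng/mL·h

Trapezoidal AUC_0→7.5:
  [0→0.5]: (0.0+244.3)/2 × 0.5 = 61.075
  [0.5→6.5]: (244.3+331.2)/2 × 6 = 1726.5
  [6.5→7.5]: (331.2+285.6)/2 × 1 = 308.4
  Sum = 2095.975 ng/mL·h
Extrapolated tail: C_last / k_e = 285.6 / 0.154 = 1854.545
AUC_0→∞ = 2095.975 + 1854.545 = 3950.52 ng/mL·h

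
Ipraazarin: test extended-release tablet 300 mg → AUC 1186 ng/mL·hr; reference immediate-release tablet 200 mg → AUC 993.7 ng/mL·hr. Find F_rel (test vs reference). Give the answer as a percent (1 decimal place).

F_rel = (AUC_test/D_test) / (AUC_ref/D_ref)
      = (1186/300) / (993.7/200)
      = 3.95333 / 4.9685 = 0.7957 = 79.57%

F_rel = 79.6%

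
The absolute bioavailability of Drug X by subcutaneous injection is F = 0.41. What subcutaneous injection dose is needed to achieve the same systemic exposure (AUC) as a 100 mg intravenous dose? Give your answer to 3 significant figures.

For equal systemic exposure: F × D_ev = D_iv
D_ev = D_iv / F = 100 / 0.41 = 243.902 mg

D_subcutaneous = 244 mg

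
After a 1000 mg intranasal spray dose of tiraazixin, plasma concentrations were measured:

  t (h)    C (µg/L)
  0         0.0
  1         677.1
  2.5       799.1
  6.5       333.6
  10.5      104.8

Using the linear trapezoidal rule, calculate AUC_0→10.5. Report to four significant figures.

Trapezoidal AUC_0→10.5:
  [0→1]: (0.0+677.1)/2 × 1 = 338.55
  [1→2.5]: (677.1+799.1)/2 × 1.5 = 1107.15
  [2.5→6.5]: (799.1+333.6)/2 × 4 = 2265.4
  [6.5→10.5]: (333.6+104.8)/2 × 4 = 876.8
  Sum = 4587.9 µg/L·h

AUC = 4588 µg/L·h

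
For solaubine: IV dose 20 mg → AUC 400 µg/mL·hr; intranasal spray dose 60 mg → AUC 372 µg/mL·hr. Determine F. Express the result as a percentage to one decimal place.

F = (AUC_ev / D_ev) / (AUC_iv / D_iv)
  = (372/60) / (400/20)
  = 6.2 / 20 = 0.3100
  = 31.00%

F = 31.0%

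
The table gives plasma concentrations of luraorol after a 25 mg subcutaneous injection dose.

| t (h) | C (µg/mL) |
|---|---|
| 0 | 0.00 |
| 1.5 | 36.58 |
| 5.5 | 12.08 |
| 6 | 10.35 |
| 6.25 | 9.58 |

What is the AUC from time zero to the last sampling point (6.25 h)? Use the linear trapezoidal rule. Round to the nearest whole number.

AUC = 133 µg/mL·h

Trapezoidal AUC_0→6.25:
  [0→1.5]: (0.00+36.58)/2 × 1.5 = 27.435
  [1.5→5.5]: (36.58+12.08)/2 × 4 = 97.32
  [5.5→6]: (12.08+10.35)/2 × 0.5 = 5.6075
  [6→6.25]: (10.35+9.58)/2 × 0.25 = 2.49125
  Sum = 132.85375 µg/mL·h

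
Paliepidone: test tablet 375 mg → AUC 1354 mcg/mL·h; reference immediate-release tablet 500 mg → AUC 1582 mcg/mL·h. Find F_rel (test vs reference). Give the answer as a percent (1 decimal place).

F_rel = (AUC_test/D_test) / (AUC_ref/D_ref)
      = (1354/375) / (1582/500)
      = 3.61067 / 3.164 = 1.1412 = 114.12%

F_rel = 114.1%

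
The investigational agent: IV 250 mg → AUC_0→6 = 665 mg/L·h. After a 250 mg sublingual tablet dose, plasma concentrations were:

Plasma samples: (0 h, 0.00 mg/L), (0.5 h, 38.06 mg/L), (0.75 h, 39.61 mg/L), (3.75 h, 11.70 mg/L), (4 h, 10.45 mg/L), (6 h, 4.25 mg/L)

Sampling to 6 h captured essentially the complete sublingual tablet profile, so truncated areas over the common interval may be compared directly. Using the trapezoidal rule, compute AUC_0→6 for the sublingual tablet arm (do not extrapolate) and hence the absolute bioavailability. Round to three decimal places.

F = 0.171

Trapezoidal AUC_0→6 (sublingual tablet):
  [0→0.5]: (0.00+38.06)/2 × 0.5 = 9.515
  [0.5→0.75]: (38.06+39.61)/2 × 0.25 = 9.70875
  [0.75→3.75]: (39.61+11.70)/2 × 3 = 76.965
  [3.75→4]: (11.70+10.45)/2 × 0.25 = 2.76875
  [4→6]: (10.45+4.25)/2 × 2 = 14.7
  Sum = 113.6575 mg/L·h
F = (AUC_ev/D_ev)/(AUC_iv/D_iv) = (113.6575/250)/(665/250) = 0.45463/2.66 = 0.1709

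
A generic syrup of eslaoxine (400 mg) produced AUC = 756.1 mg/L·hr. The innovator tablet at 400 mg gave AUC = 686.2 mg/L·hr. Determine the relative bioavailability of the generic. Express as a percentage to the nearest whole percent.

F_rel = 110%

F_rel = (AUC_test/D_test) / (AUC_ref/D_ref)
      = (756.1/400) / (686.2/400)
      = 1.89025 / 1.7155 = 1.1019 = 110.19%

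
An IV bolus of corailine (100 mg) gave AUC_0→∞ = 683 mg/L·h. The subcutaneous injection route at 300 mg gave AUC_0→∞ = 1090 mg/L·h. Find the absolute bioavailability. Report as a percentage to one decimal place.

F = (AUC_ev / D_ev) / (AUC_iv / D_iv)
  = (1090/300) / (683/100)
  = 3.63333 / 6.83 = 0.5320
  = 53.20%

F = 53.2%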